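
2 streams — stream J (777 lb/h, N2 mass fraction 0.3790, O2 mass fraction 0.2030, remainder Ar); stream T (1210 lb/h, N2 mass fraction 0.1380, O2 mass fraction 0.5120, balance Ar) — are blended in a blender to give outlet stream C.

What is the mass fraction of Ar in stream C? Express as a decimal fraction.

Total flow out = 777 + 1210 = 1987 lb/h.
Ar in = 777×0.418 + 1210×0.350 = 748.29 lb/h.
Ar mass fraction in C = 748.29/1987 = 0.3766.

0.3766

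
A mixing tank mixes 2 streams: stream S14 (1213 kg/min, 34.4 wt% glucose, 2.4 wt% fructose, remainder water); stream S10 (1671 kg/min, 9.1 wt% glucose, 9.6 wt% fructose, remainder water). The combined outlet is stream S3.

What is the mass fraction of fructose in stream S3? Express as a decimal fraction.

Total flow out = 1213 + 1671 = 2884 kg/min.
fructose in = 1213×0.024 + 1671×0.096 = 189.53 kg/min.
fructose mass fraction in S3 = 189.53/2884 = 0.066.

0.066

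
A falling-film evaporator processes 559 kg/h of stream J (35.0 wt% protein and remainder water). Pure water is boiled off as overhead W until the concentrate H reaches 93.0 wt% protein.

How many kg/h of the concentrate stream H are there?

210.4 kg/h

protein is conserved: 559×0.350 = 195.65 kg/h all reports to the concentrate.
Concentrate = 195.65/(target fraction) = 210.38 kg/h.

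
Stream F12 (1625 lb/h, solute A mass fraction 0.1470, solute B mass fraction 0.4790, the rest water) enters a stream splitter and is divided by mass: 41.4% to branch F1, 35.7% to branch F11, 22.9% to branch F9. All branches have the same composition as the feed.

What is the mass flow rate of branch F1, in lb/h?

672.8 lb/h

Branch F1 flow = 0.414×1625 = 672.75 lb/h.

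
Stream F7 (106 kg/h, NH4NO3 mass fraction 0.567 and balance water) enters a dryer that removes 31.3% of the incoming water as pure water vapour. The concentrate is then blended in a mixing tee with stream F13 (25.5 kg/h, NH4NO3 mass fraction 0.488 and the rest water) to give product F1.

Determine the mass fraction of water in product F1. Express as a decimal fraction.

0.381

Vapour removed = 0.313×0.433×106 = 14.366 kg/h; concentrate = 91.634 kg/h.
water reaching the mixer = 31.532 (from concentrate) + 25.5×0.512 = 44.588 kg/h.
Product flow = 91.634 + 25.5 = 117.13 kg/h; water fraction = 0.381.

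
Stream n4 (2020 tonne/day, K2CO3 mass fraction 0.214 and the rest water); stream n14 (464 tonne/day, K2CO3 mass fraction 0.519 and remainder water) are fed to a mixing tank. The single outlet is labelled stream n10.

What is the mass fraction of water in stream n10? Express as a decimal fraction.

Total flow out = 2020 + 464 = 2484 tonne/day.
water in = 2020×0.786 + 464×0.481 = 1810.9 tonne/day.
water mass fraction in n10 = 1810.9/2484 = 0.729.

0.729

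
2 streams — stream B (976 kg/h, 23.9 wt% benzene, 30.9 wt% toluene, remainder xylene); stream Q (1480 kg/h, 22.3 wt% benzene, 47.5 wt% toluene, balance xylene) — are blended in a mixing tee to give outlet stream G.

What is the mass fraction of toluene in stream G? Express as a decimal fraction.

Total flow out = 976 + 1480 = 2456 kg/h.
toluene in = 976×0.309 + 1480×0.475 = 1004.6 kg/h.
toluene mass fraction in G = 1004.6/2456 = 0.4090.

0.4090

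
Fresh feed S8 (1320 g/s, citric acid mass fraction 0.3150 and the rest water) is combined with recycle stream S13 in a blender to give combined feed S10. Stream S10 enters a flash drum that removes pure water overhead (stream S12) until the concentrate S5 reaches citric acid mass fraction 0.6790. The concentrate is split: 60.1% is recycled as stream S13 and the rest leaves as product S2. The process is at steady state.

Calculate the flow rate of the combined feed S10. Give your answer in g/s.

Overall citric acid balance (none leaves overhead): citric acid in fresh feed = citric acid in product, i.e. 1320×0.315 = (1−0.601)·S5·0.679.
S5 = 415.8/(0.679×0.399) = 1534.8 g/s.
Recycle S13 = 0.601×1534.8 = 922.39 g/s.
Combined feed S10 = 1320 + 922.39 = 2242.4 g/s.

2242 g/s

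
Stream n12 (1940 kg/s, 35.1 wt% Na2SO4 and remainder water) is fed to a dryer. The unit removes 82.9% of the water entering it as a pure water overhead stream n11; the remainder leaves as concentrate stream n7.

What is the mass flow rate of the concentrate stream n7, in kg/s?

water entering = 1940×0.649 = 1259.1 kg/s; overhead removed = 0.829×1259.1 = 1043.8 kg/s.
Concentrate = 1940 − 1043.8 = 896.24 kg/s.

896.2 kg/s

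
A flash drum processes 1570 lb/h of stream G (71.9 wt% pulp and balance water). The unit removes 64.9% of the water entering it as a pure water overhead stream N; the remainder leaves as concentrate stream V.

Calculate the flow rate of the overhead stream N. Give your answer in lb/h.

286.3 lb/h

water entering = 1570×0.281 = 441.17 lb/h; overhead removed = 0.649×441.17 = 286.32 lb/h.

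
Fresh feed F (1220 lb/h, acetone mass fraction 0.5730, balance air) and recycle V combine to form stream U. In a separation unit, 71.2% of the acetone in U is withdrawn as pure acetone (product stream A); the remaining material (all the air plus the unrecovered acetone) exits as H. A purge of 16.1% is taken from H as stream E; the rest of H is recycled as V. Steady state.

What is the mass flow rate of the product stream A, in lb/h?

656.3 lb/h

acetone in U: m_A = 1220×0.573 + (1−0.161)·(1−0.712)·m_A, so m_A = 699.06/0.7584 = 921.8 lb/h.
Product A = 0.712×921.8 = 656.32 lb/h.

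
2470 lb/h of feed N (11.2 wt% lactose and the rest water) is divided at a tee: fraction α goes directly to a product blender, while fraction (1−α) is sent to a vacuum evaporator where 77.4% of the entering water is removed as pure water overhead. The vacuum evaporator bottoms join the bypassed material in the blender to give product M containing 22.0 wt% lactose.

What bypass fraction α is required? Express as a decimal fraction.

All 2470×0.112 = 276.64 lb/h of lactose reaches M, so M = 276.64/0.220 = 1257.5 lb/h and vapour = 1212.5 lb/h.
The evaporator receives (1−α)·2470 of feed at 0.888 water and removes 0.774 of that water:
0.774×0.888×(1−α)×2470 = 1212.5
(1−α) = 1212.5/1697.7 = 0.7142;  α = 0.2858.

0.286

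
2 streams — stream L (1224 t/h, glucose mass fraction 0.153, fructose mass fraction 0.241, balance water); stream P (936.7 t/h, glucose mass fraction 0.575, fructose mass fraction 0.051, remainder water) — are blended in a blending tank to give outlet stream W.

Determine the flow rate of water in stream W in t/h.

water out = water in = 1224×0.606 + 936.7×0.374 = 1092.1 t/h.

1092 t/h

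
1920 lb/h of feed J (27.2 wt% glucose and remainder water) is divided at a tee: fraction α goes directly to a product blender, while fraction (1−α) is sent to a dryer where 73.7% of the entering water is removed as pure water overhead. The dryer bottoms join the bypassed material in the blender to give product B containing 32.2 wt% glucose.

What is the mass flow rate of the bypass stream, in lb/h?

All 1920×0.272 = 522.24 lb/h of glucose reaches B, so B = 522.24/0.322 = 1621.9 lb/h and vapour = 298.14 lb/h.
The evaporator receives (1−α)·1920 of feed at 0.728 water and removes 0.737 of that water:
0.737×0.728×(1−α)×1920 = 298.14
(1−α) = 298.14/1030.1 = 0.2894;  α = 0.7106.
Bypass flow = 0.7106×1920 = 1364.3 lb/h.

1364 lb/h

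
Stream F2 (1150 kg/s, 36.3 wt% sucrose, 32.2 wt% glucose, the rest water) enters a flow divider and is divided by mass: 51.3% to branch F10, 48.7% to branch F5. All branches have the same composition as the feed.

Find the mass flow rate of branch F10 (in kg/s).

Branch F10 flow = 0.513×1150 = 589.95 kg/s.

590 kg/s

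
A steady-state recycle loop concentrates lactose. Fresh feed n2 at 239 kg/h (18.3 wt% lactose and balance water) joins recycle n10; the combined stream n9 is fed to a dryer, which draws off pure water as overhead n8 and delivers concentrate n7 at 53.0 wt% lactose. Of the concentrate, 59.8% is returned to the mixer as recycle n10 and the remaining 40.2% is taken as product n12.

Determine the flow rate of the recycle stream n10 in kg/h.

Overall lactose balance (none leaves overhead): lactose in fresh feed = lactose in product, i.e. 239×0.183 = (1−0.598)·n7·0.530.
n7 = 43.737/(0.530×0.402) = 205.28 kg/h.
Recycle n10 = 0.598×205.28 = 122.76 kg/h.

122.8 kg/h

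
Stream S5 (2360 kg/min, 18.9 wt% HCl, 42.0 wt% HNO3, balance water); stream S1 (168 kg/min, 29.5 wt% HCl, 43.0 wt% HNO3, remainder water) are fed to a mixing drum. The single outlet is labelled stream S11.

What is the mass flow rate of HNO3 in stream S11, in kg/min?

1063 kg/min

HNO3 out = HNO3 in = 2360×0.420 + 168×0.430 = 1063.4 kg/min.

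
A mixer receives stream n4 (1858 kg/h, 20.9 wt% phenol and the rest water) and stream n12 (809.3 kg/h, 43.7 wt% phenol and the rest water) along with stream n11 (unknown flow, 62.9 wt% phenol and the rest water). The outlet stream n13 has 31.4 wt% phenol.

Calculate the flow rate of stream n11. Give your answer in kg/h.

Let n11 be the unknown flow. Total out = 2667.3 + n11.
phenol balance: 741.99 + 0.629·n11 = 0.314·(2667.3 + n11)
(0.629 − 0.314)·n11 = 0.314×2667.3 − 741.99 = 95.546
n11 = 95.546 / 0.315 = 303.32 kg/h

303.3 kg/h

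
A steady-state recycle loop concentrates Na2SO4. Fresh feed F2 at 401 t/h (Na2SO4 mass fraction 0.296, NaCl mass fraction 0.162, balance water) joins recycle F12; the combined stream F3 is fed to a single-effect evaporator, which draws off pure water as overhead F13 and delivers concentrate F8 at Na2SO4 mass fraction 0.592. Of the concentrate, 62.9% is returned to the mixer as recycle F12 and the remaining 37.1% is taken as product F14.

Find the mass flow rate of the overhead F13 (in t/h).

Overall Na2SO4 balance (none leaves overhead): Na2SO4 in fresh feed = Na2SO4 in product, i.e. 401×0.296 = (1−0.629)·F8·0.592.
F8 = 118.7/(0.592×0.371) = 540.43 t/h.
Recycle F12 = 0.629×540.43 = 339.93 t/h.
Combined feed F3 = 401 + 339.93 = 740.93 t/h.
Overhead F13 = F3 − F8 = 740.93 − 540.43 = 200.5 t/h.

200.5 t/h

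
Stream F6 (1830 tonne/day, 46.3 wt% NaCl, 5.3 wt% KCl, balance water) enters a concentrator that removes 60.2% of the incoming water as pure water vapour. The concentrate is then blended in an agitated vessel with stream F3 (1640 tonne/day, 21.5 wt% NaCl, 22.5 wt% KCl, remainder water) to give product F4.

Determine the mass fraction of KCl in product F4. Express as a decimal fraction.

Vapour removed = 0.602×0.484×1830 = 533.2 tonne/day; concentrate = 1296.8 tonne/day.
KCl reaching the mixer = 96.99 (from concentrate) + 1640×0.225 = 465.99 tonne/day.
Product flow = 1296.8 + 1640 = 2936.8 tonne/day; KCl fraction = 0.159.

0.159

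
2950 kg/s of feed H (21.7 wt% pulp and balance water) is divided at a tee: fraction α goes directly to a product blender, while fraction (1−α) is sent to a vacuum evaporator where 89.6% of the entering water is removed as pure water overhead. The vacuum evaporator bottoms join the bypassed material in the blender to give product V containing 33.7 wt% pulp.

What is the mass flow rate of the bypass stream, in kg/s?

All 2950×0.217 = 640.15 kg/s of pulp reaches V, so V = 640.15/0.337 = 1899.6 kg/s and vapour = 1050.4 kg/s.
The evaporator receives (1−α)·2950 of feed at 0.783 water and removes 0.896 of that water:
0.896×0.783×(1−α)×2950 = 1050.4
(1−α) = 1050.4/2069.6 = 0.5076;  α = 0.4924.
Bypass flow = 0.4924×2950 = 1452.7 kg/s.

1453 kg/s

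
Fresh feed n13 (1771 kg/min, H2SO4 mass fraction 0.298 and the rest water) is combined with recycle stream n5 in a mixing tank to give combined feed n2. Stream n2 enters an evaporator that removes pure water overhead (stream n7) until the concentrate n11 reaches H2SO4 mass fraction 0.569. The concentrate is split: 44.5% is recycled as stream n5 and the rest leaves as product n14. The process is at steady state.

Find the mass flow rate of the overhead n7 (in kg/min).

843.5 kg/min

Overall H2SO4 balance (none leaves overhead): H2SO4 in fresh feed = H2SO4 in product, i.e. 1771×0.298 = (1−0.445)·n11·0.569.
n11 = 527.76/(0.569×0.555) = 1671.2 kg/min.
Recycle n5 = 0.445×1671.2 = 743.69 kg/min.
Combined feed n2 = 1771 + 743.69 = 2514.7 kg/min.
Overhead n7 = n2 − n11 = 2514.7 − 1671.2 = 843.48 kg/min.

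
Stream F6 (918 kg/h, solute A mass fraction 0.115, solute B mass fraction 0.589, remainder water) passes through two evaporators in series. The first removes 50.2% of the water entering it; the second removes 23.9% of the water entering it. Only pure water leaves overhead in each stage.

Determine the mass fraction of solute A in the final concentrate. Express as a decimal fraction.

0.141

water in feed = 918×0.296 = 271.73 kg/h.
After stage 1: water left = (1−0.502)×271.73 = 135.32; stream total = 781.59 kg/h.
After stage 2: water left = (1−0.239)×135.32 = 102.98; final concentrate = 749.25 kg/h.
solute A fraction = 105.57/749.25 = 0.141.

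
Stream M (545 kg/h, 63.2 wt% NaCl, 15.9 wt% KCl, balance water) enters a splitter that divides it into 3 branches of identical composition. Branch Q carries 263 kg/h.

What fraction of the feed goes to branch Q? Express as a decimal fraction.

Fraction to Q = 263/545 = 0.4826.

0.483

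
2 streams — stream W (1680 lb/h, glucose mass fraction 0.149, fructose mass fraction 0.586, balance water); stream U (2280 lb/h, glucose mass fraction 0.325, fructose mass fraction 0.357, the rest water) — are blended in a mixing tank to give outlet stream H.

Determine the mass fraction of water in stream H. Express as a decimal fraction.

0.296

Total flow out = 1680 + 2280 = 3960 lb/h.
water in = 1680×0.265 + 2280×0.318 = 1170.2 lb/h.
water mass fraction in H = 1170.2/3960 = 0.296.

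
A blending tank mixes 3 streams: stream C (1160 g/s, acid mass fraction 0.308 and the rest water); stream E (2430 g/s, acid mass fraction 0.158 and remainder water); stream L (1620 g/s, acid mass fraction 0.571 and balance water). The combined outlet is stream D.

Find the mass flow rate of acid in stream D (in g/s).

acid out = acid in = 1160×0.308 + 2430×0.158 + 1620×0.571 = 1666.2 g/s.

1666 g/s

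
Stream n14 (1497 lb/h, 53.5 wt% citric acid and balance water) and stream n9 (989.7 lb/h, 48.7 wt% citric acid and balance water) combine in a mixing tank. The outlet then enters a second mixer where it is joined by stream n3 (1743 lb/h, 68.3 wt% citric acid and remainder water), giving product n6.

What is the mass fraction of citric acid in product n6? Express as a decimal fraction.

0.585

Overall, product flow = 4229.7 lb/h.
citric acid in = 1497×0.535 + 989.7×0.487 + 1743×0.683 = 2473.3 lb/h.
citric acid fraction in n6 = 0.585.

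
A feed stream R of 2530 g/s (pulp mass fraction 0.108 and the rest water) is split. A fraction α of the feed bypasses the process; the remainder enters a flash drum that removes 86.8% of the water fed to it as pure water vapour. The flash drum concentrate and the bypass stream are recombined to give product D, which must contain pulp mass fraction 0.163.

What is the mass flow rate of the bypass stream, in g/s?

1427 g/s

All 2530×0.108 = 273.24 g/s of pulp reaches D, so D = 273.24/0.163 = 1676.3 g/s and vapour = 853.68 g/s.
The evaporator receives (1−α)·2530 of feed at 0.892 water and removes 0.868 of that water:
0.868×0.892×(1−α)×2530 = 853.68
(1−α) = 853.68/1958.9 = 0.4358;  α = 0.5642.
Bypass flow = 0.5642×2530 = 1427.4 g/s.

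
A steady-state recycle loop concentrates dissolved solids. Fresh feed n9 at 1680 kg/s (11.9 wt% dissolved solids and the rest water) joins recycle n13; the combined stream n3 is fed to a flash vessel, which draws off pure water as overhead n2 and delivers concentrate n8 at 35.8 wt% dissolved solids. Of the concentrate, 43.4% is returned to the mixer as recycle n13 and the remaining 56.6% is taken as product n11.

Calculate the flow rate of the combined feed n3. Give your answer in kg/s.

2108 kg/s

Overall dissolved solids balance (none leaves overhead): dissolved solids in fresh feed = dissolved solids in product, i.e. 1680×0.119 = (1−0.434)·n8·0.358.
n8 = 199.92/(0.358×0.566) = 986.64 kg/s.
Recycle n13 = 0.434×986.64 = 428.2 kg/s.
Combined feed n3 = 1680 + 428.2 = 2108.2 kg/s.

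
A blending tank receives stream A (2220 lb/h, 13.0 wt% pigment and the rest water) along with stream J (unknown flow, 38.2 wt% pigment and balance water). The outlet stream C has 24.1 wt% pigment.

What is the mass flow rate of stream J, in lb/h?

1748 lb/h

Let J be the unknown flow. Total out = 2220 + J.
pigment balance: 288.6 + 0.382·J = 0.241·(2220 + J)
(0.382 − 0.241)·J = 0.241×2220 − 288.6 = 246.42
J = 246.42 / 0.141 = 1747.7 lb/h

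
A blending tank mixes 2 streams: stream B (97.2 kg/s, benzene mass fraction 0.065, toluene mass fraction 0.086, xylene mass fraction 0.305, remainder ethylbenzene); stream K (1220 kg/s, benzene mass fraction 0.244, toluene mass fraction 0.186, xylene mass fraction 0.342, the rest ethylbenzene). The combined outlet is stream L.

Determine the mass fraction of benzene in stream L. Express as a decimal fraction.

Total flow out = 97.2 + 1220 = 1317.2 kg/s.
benzene in = 97.2×0.065 + 1220×0.244 = 304 kg/s.
benzene mass fraction in L = 304/1317.2 = 0.231.

0.231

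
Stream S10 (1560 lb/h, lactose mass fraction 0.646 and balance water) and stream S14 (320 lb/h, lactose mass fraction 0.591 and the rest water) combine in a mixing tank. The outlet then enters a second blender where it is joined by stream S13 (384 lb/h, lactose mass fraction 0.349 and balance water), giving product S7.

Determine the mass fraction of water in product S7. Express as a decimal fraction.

0.412

Overall, product flow = 2264 lb/h.
water in = 1560×0.354 + 320×0.409 + 384×0.651 = 933.1 lb/h.
water fraction in S7 = 0.412.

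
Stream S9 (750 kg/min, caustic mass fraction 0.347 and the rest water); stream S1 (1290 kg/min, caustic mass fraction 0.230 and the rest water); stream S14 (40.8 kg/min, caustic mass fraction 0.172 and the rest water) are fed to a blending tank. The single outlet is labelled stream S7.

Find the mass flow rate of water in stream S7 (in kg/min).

1517 kg/min

water out = water in = 750×0.653 + 1290×0.770 + 40.8×0.828 = 1516.8 kg/min.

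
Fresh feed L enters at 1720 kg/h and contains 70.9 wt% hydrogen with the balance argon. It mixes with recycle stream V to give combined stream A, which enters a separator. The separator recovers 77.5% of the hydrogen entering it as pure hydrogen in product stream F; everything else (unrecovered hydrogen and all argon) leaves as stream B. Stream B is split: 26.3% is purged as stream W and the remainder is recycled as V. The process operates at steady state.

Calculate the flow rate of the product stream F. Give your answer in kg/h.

hydrogen in A: m_A = 1720×0.709 + (1−0.263)·(1−0.775)·m_A, so m_A = 1219.5/0.8342 = 1461.9 kg/h.
Product F = 0.775×1461.9 = 1133 kg/h.

1133 kg/h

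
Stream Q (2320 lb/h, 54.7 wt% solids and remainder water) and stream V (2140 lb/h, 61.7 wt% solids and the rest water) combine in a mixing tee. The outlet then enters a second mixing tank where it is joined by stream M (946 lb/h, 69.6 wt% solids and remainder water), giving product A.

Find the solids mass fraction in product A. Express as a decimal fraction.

0.601

Overall, product flow = 5406 lb/h.
solids in = 2320×0.547 + 2140×0.617 + 946×0.696 = 3247.8 lb/h.
solids fraction in A = 0.601.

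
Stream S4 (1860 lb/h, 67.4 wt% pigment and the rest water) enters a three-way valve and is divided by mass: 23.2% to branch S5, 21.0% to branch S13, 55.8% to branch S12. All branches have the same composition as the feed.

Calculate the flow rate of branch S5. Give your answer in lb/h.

Branch S5 flow = 0.232×1860 = 431.52 lb/h.

431.5 lb/h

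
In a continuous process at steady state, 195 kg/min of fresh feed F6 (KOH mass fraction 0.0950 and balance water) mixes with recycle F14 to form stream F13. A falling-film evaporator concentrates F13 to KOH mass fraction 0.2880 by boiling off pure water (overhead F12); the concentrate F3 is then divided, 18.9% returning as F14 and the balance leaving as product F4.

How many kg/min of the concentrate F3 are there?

79.31 kg/min

Overall KOH balance (none leaves overhead): KOH in fresh feed = KOH in product, i.e. 195×0.095 = (1−0.189)·F3·0.288.
F3 = 18.525/(0.288×0.811) = 79.313 kg/min.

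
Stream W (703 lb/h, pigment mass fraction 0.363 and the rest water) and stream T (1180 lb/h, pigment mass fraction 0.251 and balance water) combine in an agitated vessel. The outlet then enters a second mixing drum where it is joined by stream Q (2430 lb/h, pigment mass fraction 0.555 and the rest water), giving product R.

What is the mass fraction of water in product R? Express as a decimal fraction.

0.559

Overall, product flow = 4313 lb/h.
water in = 703×0.637 + 1180×0.749 + 2430×0.445 = 2413 lb/h.
water fraction in R = 0.559.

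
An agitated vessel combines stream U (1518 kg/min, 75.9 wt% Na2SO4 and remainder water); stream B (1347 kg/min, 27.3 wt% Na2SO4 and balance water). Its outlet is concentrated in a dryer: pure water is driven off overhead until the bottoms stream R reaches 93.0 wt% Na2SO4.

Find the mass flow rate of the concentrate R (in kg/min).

1634 kg/min

Na2SO4 entering = 1518×0.759 + 1347×0.273 = 1519.9 kg/min.
All Na2SO4 reports to R, so R = 1519.9/0.930 = 1634.3 kg/min.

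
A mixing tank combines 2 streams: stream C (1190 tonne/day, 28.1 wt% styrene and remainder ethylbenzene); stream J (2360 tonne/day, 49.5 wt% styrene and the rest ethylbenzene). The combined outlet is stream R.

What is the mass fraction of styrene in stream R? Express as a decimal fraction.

0.423

Total flow out = 1190 + 2360 = 3550 tonne/day.
styrene in = 1190×0.281 + 2360×0.495 = 1502.6 tonne/day.
styrene mass fraction in R = 1502.6/3550 = 0.423.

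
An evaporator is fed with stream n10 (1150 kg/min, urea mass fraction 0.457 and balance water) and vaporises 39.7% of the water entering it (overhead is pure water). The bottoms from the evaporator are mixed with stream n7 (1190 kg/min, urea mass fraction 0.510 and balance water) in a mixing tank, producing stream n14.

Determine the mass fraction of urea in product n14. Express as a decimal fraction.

Vapour removed = 0.397×0.543×1150 = 247.91 kg/min; concentrate = 902.09 kg/min.
urea reaching the mixer = 525.55 (from concentrate) + 1190×0.510 = 1132.5 kg/min.
Product flow = 902.09 + 1190 = 2092.1 kg/min; urea fraction = 0.541.

0.541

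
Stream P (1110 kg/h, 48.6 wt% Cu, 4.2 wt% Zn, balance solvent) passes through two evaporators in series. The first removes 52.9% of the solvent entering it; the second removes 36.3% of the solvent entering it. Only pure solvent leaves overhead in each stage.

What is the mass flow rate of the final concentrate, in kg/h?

solvent in feed = 1110×0.472 = 523.92 kg/h.
After stage 1: solvent left = (1−0.529)×523.92 = 246.77; stream total = 832.85 kg/h.
After stage 2: solvent left = (1−0.363)×246.77 = 157.19; final concentrate = 743.27 kg/h.

743.3 kg/h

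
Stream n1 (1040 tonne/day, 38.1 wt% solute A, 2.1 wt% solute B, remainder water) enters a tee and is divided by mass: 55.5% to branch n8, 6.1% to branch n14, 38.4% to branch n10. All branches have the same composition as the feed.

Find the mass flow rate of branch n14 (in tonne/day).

Branch n14 flow = 0.061×1040 = 63.44 tonne/day.

63.44 tonne/day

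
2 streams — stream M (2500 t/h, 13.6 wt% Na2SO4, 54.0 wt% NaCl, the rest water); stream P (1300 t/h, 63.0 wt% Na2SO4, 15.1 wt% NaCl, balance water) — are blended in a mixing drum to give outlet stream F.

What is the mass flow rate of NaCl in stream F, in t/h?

1546 t/h

NaCl out = NaCl in = 2500×0.540 + 1300×0.151 = 1546.3 t/h.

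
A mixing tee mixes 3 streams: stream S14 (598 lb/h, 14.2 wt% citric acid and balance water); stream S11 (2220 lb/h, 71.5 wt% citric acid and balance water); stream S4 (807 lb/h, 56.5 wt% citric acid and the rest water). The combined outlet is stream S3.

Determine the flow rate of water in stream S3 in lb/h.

1497 lb/h

water out = water in = 598×0.858 + 2220×0.285 + 807×0.435 = 1496.8 lb/h.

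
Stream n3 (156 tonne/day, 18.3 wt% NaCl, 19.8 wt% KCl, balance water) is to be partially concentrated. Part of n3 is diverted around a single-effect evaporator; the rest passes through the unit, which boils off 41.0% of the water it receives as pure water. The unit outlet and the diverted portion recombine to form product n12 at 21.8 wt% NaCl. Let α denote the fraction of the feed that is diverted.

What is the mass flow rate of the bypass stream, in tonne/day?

57.31 tonne/day

All 156×0.183 = 28.548 tonne/day of NaCl reaches n12, so n12 = 28.548/0.218 = 130.95 tonne/day and vapour = 25.046 tonne/day.
The evaporator receives (1−α)·156 of feed at 0.619 water and removes 0.410 of that water:
0.410×0.619×(1−α)×156 = 25.046
(1−α) = 25.046/39.591 = 0.6326;  α = 0.3674.
Bypass flow = 0.3674×156 = 57.313 tonne/day.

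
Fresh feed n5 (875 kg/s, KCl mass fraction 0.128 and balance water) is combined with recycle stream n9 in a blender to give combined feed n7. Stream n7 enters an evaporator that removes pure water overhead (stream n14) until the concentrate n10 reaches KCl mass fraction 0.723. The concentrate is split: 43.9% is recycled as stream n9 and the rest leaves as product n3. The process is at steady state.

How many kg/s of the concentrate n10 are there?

276.1 kg/s

Overall KCl balance (none leaves overhead): KCl in fresh feed = KCl in product, i.e. 875×0.128 = (1−0.439)·n10·0.723.
n10 = 112/(0.723×0.561) = 276.13 kg/s.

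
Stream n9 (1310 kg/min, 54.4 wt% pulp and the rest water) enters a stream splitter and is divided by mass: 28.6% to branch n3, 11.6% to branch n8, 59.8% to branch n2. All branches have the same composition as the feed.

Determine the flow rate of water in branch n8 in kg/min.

69.29 kg/min

Branch n8 total = 0.116×1310 = 151.96 kg/min.
water in n8 = 0.456×151.96 = 69.294 kg/min.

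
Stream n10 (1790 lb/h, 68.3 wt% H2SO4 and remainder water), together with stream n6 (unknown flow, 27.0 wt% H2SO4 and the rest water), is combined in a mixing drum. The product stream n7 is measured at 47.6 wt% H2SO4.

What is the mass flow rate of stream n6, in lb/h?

Let n6 be the unknown flow. Total out = 1790 + n6.
H2SO4 balance: 1222.6 + 0.270·n6 = 0.476·(1790 + n6)
(0.270 − 0.476)·n6 = 0.476×1790 − 1222.6 = -370.53
n6 = -370.53 / -0.206 = 1798.7 lb/h

1799 lb/h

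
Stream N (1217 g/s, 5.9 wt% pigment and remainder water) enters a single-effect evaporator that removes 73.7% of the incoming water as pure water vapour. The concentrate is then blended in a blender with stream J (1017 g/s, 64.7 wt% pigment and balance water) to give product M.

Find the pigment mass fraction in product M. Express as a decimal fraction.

0.525

Vapour removed = 0.737×0.941×1217 = 844.01 g/s; concentrate = 372.99 g/s.
pigment reaching the mixer = 71.803 (from concentrate) + 1017×0.647 = 729.8 g/s.
Product flow = 372.99 + 1017 = 1390 g/s; pigment fraction = 0.525.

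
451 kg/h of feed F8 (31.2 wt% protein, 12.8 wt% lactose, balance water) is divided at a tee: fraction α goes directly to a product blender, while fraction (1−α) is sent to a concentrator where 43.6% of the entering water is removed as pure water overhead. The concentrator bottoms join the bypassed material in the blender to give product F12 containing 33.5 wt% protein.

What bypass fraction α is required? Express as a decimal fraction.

0.719

All 451×0.312 = 140.71 kg/h of protein reaches F12, so F12 = 140.71/0.335 = 420.04 kg/h and vapour = 30.964 kg/h.
The evaporator receives (1−α)·451 of feed at 0.560 water and removes 0.436 of that water:
0.436×0.560×(1−α)×451 = 30.964
(1−α) = 30.964/110.12 = 0.2812;  α = 0.7188.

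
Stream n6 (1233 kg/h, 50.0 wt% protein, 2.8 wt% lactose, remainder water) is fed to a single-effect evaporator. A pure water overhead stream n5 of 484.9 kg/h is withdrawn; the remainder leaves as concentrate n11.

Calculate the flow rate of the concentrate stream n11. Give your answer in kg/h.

748.1 kg/h

Concentrate = 1233 − 484.9 = 748.1 kg/h.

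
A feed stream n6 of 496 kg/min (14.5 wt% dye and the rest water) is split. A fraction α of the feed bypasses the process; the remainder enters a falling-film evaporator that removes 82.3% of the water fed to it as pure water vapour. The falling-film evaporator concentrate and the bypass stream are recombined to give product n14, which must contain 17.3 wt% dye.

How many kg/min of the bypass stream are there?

381.9 kg/min

All 496×0.145 = 71.92 kg/min of dye reaches n14, so n14 = 71.92/0.173 = 415.72 kg/min and vapour = 80.277 kg/min.
The evaporator receives (1−α)·496 of feed at 0.855 water and removes 0.823 of that water:
0.823×0.855×(1−α)×496 = 80.277
(1−α) = 80.277/349.02 = 0.2300;  α = 0.7700.
Bypass flow = 0.7700×496 = 381.92 kg/min.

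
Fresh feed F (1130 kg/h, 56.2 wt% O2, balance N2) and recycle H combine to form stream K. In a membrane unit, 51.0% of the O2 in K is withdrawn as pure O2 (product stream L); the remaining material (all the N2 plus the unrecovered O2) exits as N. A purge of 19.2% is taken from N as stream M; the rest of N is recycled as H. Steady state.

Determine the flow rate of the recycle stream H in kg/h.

N2 enters only via F and leaves only via the purge: 1130×0.438 = 0.192×(N2 in N), and the membrane unit passes all N2, so N2 in K = N2 in N = 2577.8 kg/h.
O2 in K: m_A = 1130×0.562 + (1−0.192)·(1−0.510)·m_A, so m_A = 635.06/0.6041 = 1051.3 kg/h.
N = (1−0.510)×1051.3 + 2577.8 = 3092.9 kg/h.
Recycle H = (1−0.192)×3092.9 = 2499.1 kg/h.

2499 kg/h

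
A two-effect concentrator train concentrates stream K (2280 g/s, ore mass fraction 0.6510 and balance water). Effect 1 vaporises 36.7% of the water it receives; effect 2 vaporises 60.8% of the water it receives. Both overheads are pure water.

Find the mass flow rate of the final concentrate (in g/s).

1682 g/s

water in feed = 2280×0.349 = 795.72 g/s.
After stage 1: water left = (1−0.367)×795.72 = 503.69; stream total = 1988 g/s.
After stage 2: water left = (1−0.608)×503.69 = 197.45; final concentrate = 1681.7 g/s.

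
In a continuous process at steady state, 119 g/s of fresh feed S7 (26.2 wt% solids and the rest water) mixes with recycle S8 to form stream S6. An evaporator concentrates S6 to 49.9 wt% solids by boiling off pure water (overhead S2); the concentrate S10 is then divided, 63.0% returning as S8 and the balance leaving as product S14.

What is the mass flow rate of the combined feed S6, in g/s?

Overall solids balance (none leaves overhead): solids in fresh feed = solids in product, i.e. 119×0.262 = (1−0.630)·S10·0.499.
S10 = 31.178/(0.499×0.370) = 168.87 g/s.
Recycle S8 = 0.630×168.87 = 106.39 g/s.
Combined feed S6 = 119 + 106.39 = 225.39 g/s.

225.4 g/s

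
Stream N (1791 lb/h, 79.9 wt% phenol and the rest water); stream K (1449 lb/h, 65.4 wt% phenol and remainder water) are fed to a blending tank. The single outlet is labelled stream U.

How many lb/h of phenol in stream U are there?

phenol out = phenol in = 1791×0.799 + 1449×0.654 = 2378.7 lb/h.

2379 lb/h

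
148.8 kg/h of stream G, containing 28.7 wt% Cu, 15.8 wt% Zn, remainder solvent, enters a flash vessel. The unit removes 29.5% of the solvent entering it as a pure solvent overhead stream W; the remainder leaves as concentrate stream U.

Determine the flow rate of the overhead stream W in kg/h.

24.36 kg/h

solvent entering = 148.8×0.555 = 82.584 kg/h; overhead removed = 0.295×82.584 = 24.362 kg/h.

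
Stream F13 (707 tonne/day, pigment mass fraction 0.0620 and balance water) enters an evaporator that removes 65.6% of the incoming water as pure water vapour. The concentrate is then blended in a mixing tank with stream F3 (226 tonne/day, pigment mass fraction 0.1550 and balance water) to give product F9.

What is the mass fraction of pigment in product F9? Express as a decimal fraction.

Vapour removed = 0.656×0.938×707 = 435.04 tonne/day; concentrate = 271.96 tonne/day.
pigment reaching the mixer = 43.834 (from concentrate) + 226×0.155 = 78.864 tonne/day.
Product flow = 271.96 + 226 = 497.96 tonne/day; pigment fraction = 0.1584.

0.1584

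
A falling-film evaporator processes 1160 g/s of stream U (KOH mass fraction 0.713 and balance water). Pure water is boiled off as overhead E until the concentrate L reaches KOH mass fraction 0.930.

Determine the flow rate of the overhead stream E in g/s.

270.7 g/s

KOH is conserved: 1160×0.713 = 827.08 g/s all reports to the concentrate.
Concentrate = 827.08/(target fraction) = 889.33 g/s.
Overhead = 1160 − 889.33 = 270.67 g/s.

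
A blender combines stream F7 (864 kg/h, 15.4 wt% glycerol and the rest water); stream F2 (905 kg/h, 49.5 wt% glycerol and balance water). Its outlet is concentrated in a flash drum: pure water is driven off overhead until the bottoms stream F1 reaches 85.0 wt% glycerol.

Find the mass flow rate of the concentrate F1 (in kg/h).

glycerol entering = 864×0.154 + 905×0.495 = 581.03 kg/h.
All glycerol reports to F1, so F1 = 581.03/0.850 = 683.57 kg/h.

683.6 kg/h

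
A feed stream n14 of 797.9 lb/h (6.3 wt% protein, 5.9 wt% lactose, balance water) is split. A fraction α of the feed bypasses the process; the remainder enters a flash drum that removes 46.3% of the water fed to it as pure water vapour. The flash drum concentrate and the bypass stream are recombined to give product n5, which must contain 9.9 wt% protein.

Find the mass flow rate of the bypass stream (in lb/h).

All 797.9×0.063 = 50.268 lb/h of protein reaches n5, so n5 = 50.268/0.099 = 507.75 lb/h and vapour = 290.15 lb/h.
The evaporator receives (1−α)·797.9 of feed at 0.878 water and removes 0.463 of that water:
0.463×0.878×(1−α)×797.9 = 290.15
(1−α) = 290.15/324.36 = 0.8945;  α = 0.1055.
Bypass flow = 0.1055×797.9 = 84.16 lb/h.

84.16 lb/h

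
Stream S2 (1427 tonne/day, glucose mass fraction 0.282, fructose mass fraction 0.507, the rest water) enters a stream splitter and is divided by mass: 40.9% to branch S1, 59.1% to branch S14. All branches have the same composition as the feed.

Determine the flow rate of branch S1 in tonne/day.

Branch S1 flow = 0.409×1427 = 583.64 tonne/day.

583.6 tonne/day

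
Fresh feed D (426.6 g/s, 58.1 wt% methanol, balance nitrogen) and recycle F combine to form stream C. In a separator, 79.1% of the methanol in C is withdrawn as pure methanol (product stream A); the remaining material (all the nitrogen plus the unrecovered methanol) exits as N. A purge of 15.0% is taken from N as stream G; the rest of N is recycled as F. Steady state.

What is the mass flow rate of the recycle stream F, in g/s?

1066 g/s

nitrogen enters only via D and leaves only via the purge: 426.6×0.419 = 0.150×(nitrogen in N), and the separator passes all nitrogen, so nitrogen in C = nitrogen in N = 1191.6 g/s.
methanol in C: m_A = 426.6×0.581 + (1−0.150)·(1−0.791)·m_A, so m_A = 247.85/0.8224 = 301.4 g/s.
N = (1−0.791)×301.4 + 1191.6 = 1254.6 g/s.
Recycle F = (1−0.150)×1254.6 = 1066.4 g/s.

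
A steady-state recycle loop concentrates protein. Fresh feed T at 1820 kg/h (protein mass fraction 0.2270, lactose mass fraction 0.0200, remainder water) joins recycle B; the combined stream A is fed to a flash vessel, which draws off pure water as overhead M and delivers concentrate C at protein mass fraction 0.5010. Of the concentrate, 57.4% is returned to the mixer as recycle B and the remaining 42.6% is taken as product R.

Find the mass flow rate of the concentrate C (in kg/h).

1936 kg/h

Overall protein balance (none leaves overhead): protein in fresh feed = protein in product, i.e. 1820×0.227 = (1−0.574)·C·0.501.
C = 413.14/(0.501×0.426) = 1935.8 kg/h.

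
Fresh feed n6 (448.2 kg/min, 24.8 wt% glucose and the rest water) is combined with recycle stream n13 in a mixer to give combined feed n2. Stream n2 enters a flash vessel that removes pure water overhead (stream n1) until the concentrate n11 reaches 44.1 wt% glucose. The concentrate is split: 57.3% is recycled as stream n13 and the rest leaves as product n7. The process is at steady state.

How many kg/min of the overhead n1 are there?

196.2 kg/min

Overall glucose balance (none leaves overhead): glucose in fresh feed = glucose in product, i.e. 448.2×0.248 = (1−0.573)·n11·0.441.
n11 = 111.15/(0.441×0.427) = 590.28 kg/min.
Recycle n13 = 0.573×590.28 = 338.23 kg/min.
Combined feed n2 = 448.2 + 338.23 = 786.43 kg/min.
Overhead n1 = n2 − n11 = 786.43 − 590.28 = 196.15 kg/min.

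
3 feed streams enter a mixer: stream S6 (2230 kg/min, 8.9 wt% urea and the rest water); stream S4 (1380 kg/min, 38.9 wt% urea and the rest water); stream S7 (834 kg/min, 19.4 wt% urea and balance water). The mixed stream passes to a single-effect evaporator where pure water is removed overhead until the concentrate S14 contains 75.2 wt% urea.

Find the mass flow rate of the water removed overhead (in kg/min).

urea entering = 2230×0.089 + 1380×0.389 + 834×0.194 = 897.09 kg/min.
All urea reports to S14, so S14 = 897.09/0.752 = 1192.9 kg/min.
Total feed = 4444 kg/min; overhead = 4444 − 1192.9 = 3251.1 kg/min.

3251 kg/min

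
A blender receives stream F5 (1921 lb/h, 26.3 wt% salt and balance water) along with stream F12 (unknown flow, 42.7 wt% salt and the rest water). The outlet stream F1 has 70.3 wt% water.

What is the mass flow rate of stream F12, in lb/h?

Let F12 be the unknown flow. Total out = 1921 + F12.
water balance: 1415.8 + 0.573·F12 = 0.703·(1921 + F12)
(0.573 − 0.703)·F12 = 0.703×1921 − 1415.8 = -65.314
F12 = -65.314 / -0.130 = 502.42 lb/h

502.4 lb/h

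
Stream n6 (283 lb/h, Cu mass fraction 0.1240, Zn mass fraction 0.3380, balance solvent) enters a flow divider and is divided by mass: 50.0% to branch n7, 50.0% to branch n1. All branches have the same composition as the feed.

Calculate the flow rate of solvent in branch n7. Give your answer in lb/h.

76.13 lb/h

Branch n7 total = 0.500×283 = 141.5 lb/h.
solvent in n7 = 0.538×141.5 = 76.127 lb/h.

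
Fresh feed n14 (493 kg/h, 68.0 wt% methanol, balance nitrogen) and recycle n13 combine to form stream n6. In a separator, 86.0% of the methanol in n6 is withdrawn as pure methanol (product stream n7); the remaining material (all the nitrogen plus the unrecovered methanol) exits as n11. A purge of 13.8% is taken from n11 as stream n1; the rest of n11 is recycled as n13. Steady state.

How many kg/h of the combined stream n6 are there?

1524 kg/h

nitrogen enters only via n14 and leaves only via the purge: 493×0.320 = 0.138×(nitrogen in n11), and the separator passes all nitrogen, so nitrogen in n6 = nitrogen in n11 = 1143.2 kg/h.
methanol in n6: m_A = 493×0.680 + (1−0.138)·(1−0.860)·m_A, so m_A = 335.24/0.8793 = 381.25 kg/h.
n6 = 381.25 + 1143.2 = 1524.4 kg/h.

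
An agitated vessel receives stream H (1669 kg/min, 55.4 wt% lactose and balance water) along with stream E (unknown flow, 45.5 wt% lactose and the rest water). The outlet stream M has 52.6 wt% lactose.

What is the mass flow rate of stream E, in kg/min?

Let E be the unknown flow. Total out = 1669 + E.
lactose balance: 924.63 + 0.455·E = 0.526·(1669 + E)
(0.455 − 0.526)·E = 0.526×1669 − 924.63 = -46.732
E = -46.732 / -0.071 = 658.2 kg/min

658.2 kg/min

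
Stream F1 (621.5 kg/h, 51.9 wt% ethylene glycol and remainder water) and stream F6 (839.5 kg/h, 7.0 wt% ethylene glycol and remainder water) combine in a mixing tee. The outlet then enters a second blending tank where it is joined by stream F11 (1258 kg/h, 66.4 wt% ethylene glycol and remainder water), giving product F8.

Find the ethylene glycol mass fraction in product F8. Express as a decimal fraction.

Overall, product flow = 2719 kg/h.
ethylene glycol in = 621.5×0.519 + 839.5×0.070 + 1258×0.664 = 1216.6 kg/h.
ethylene glycol fraction in F8 = 0.447.

0.447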